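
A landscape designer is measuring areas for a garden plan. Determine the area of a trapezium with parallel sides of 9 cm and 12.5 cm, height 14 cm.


Shape: trapezoid
Parallel sides a = 9 cm, b = 12.5 cm; Height h = 14 cm
Formula: A = (a + b) * h / 2
a + b = 9 + 12.5 = 21.5
A = 21.5 * 14 / 2
A = 301 / 2
A = 150.5
150.5 cm^2


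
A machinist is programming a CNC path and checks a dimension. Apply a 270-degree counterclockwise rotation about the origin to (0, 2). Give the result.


Transformation: rotation about the origin
Original point: (0, 2)
Rule for 270 deg counterclockwise: (x, y) -> (y, -x)
Apply: (0, 2) -> (2, 0)
(2, 0)


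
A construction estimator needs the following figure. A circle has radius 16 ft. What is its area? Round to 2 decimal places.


Shape: circle
Radius r = 16 ft
Formula: A = pi * r^2
r^2 = 16^2 = 256
A = pi * 256
A = 804.25
804.25 ft^2


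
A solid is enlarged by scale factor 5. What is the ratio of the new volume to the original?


Linear scale factor k = 5
Rule: under a linear scaling by k, volumes scale by k^3.
k^3 = 5 * 5 * 5
k^3 = 25 * 5
k^3 = 125
Volume scales by a factor of 125.
125 (dimensionless)


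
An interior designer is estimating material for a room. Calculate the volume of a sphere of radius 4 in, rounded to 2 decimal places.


Shape: sphere
Radius r = 4 in
Formula: V = (4/3) * pi * r^3
r^3 = 64
(4/3) * 64 = 85.333333
V = 85.333333 * pi
V = 268.08
268.08 in^3


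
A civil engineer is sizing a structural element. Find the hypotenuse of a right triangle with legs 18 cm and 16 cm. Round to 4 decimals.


Shape: right triangle
Legs a = 18 cm, b = 16 cm
Formula: c = sqrt(a^2 + b^2)
a^2 = 324, b^2 = 256
a^2 + b^2 = 580
c = sqrt(580)
c = 24.0832
24.0832 cm


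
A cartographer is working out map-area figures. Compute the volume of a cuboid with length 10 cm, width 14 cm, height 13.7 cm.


Shape: rectangular prism
l = 10 cm, w = 14 cm, h = 13.7 cm
Formula: V = l * w * h
V = 10 * 14 * 13.7
V = 140 * 13.7
V = 1918
1918 cm^3


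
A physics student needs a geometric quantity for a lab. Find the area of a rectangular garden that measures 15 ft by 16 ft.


Shape: rectangle
Length l = 15 ft, Width w = 16 ft
Formula: A = l * w
A = 15 * 16
A = 240
240 ft^2


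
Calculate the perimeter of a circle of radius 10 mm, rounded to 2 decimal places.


Shape: circle
Radius r = 10 mm
Formula: C = 2 * pi * r
C = 2 * pi * 10
C = 20 * pi
C = 62.83
62.83 mm


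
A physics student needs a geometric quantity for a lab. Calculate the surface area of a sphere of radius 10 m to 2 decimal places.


Shape: sphere
Radius r = 10 m
Formula: SA = 4 * pi * r^2
r^2 = 100
SA = 4 * pi * 100
SA = 400 * pi
SA = 1256.64
1256.64 m^2


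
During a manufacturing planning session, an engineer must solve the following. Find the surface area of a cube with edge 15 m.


Shape: cube
Side s = 15 m
A cube has 6 square faces.
Formula: SA = 6 * s^2
s^2 = 225
SA = 6 * 225
SA = 1350
1350 m^2


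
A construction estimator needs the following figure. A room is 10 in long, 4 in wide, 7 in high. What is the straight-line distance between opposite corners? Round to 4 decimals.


Shape: rectangular box (space diagonal)
l = 10 in, w = 4 in, h = 7 in
Visualize: the diagonal of the base, then a right triangle with that diagonal and the height.
Formula: d = sqrt(l^2 + w^2 + h^2)
l^2 + w^2 + h^2 = 100 + 16 + 49 = 165
d = sqrt(165)
d = 12.8452
12.8452 in


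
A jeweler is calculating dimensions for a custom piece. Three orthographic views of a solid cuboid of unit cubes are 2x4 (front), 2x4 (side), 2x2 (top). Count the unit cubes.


Orthographic views of a solid rectangular block:
Front view 2 x 4 -> length = 2, height = 4
Side view 2 x 4 -> width = 2, height = 4 (consistent)
Top view 2 x 2 -> confirms length = 2, width = 2
The block is 2 x 2 x 4.
Total unit cubes = 2 * 2 * 4 = 16
16 unit cubes


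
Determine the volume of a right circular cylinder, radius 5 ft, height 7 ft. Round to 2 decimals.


Shape: cylinder
Radius r = 5 ft, Height h = 7 ft
Formula: V = pi * r^2 * h
r^2 = 25
V = pi * 25 * 7
V = 175 * pi
V = 549.78
549.78 ft^3


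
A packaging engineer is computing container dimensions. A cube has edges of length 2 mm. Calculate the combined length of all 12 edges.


Shape: cube
Side s = 2 mm
A cube has 12 edges, all equal.
Formula: total edge length = 12 * s
Total = 12 * 2
Total = 24
24 mm


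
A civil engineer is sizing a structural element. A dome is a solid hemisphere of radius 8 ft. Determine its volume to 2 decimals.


Shape: hemisphere (half of a sphere)
Radius r = 8 ft
Formula: V = (1/2) * (4/3) * pi * r^3 = (2/3) * pi * r^3
r^3 = 512
(2/3) * 512 = 341.333333
V = 341.333333 * pi
V = 1072.33
1072.33 ft^3


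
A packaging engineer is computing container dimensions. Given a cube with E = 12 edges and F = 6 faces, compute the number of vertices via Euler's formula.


Polyhedron: cube
Euler's formula for convex polyhedra: V - E + F = 2
Given: E = 12 edges and F = 6 faces
Solve for V:
V = 2 + E - F = 2 + 12 - 6 = 8
8 vertices


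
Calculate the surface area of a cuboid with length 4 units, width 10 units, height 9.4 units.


Shape: rectangular prism
l = 4 units, w = 10 units, h = 9.4 units
Formula: SA = 2(lw + lh + wh)
lw = 40, lh = 37.6, wh = 94
lw + lh + wh = 171.6
SA = 2 * 171.6
SA = 343.2
343.2 units^2


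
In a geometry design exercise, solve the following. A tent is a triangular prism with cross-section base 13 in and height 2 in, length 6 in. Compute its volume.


Shape: triangular prism
Triangle base = 13 in, triangle height = 2 in, prism length L = 6 in
Formula: V = (1/2 * b * h_tri) * L
Cross-section area = 0.5 * 13 * 2 = 13
V = 13 * 6
V = 78
78 in^3


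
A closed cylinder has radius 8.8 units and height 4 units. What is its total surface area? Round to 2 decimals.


Shape: closed cylinder
Radius r = 8.8 units, Height h = 4 units
Formula: SA = 2*pi*r^2 + 2*pi*r*h = 2*pi*r*(r + h)
r + h = 12.8
2 * r * (r + h) = 2 * 8.8 * 12.8 = 225.28
SA = 225.28 * pi
SA = 707.74
707.74 units^2


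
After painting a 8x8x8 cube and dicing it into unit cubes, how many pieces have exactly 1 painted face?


Large cube: 8 x 8 x 8, cut into unit cubes.
n = 8, so n - 2 = 6
Cubes with 1 painted face lie in the interior of each face.
A cube has 6 faces; each contributes (n - 2)^2 = 36 such cubes.
Count = 6 * 36 = 216
216 unit cubes


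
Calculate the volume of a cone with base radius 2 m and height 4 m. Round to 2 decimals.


Shape: cone
Radius r = 2 m, Height h = 4 m
Formula: V = (1/3) * pi * r^2 * h
r^2 = 4
pi * r^2 * h = pi * 4 * 4 = 16 * pi
V = 16 * pi / 3
V = 16.76
16.76 m^3


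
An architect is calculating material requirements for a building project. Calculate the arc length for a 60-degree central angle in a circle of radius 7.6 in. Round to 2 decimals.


Shape: circular arc
Radius r = 7.6 in, Angle = 60 degrees
Formula: L = (angle/360) * 2 * pi * r
2 * pi * r = 15.2 * pi
L = (60/360) * 15.2 * pi
L = 2.533333 * pi
L = 7.96
7.96 in


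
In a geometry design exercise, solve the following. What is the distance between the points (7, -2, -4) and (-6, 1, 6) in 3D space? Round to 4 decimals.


3D distance between two points
P1 = (7, -2, -4), P2 = (-6, 1, 6)
Formula: d = sqrt((x2-x1)^2 + (y2-y1)^2 + (z2-z1)^2)
dx = -6 - 7 = -13
dy = 1 - -2 = 3
dz = 6 - -4 = 10
dx^2 + dy^2 + dz^2 = 169 + 9 + 100 = 278
d = sqrt(278)
d = 16.6733
16.6733 units


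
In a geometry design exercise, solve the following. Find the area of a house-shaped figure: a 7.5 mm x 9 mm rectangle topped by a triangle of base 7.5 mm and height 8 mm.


Composite shape: rectangle + triangle
Rectangle area = 7.5 * 9 = 67.5
Triangle area = 0.5 * 7.5 * 8 = 30
Total = 67.5 + 30
Total = 97.5
97.5 mm^2


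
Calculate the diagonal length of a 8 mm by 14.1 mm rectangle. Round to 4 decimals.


Shape: rectangle (diagonal via Pythagoras)
Sides: 8 mm and 14.1 mm
Formula: d = sqrt(l^2 + w^2)
l^2 = 64, w^2 = 198.81
l^2 + w^2 = 262.81
d = sqrt(262.81)
d = 16.2114
16.2114 mm


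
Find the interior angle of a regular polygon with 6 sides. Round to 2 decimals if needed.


Shape: regular hexagon (6 sides)
Formula: interior angle = (n - 2) * 180 / n
(n - 2) = 4
(n - 2) * 180 = 720
angle = 720 / 6
angle = 120
120 degrees


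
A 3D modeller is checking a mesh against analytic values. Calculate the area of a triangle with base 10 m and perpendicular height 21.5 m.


Shape: triangle
Base b = 10 m, Height h = 21.5 m
Formula: A = (1/2) * b * h
A = 0.5 * 10 * 21.5
A = 0.5 * 215
A = 107.5
107.5 m^2


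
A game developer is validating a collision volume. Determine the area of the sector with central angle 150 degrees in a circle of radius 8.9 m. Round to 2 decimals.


Shape: circular sector
Radius r = 8.9 m, Angle = 150 degrees
Formula: A = (angle/360) * pi * r^2
r^2 = 79.21
Fraction of circle = 150/360
A = (150/360) * pi * 79.21
A = 33.004167 * pi
A = 103.69
103.69 m^2


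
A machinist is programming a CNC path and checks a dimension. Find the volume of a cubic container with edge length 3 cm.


Shape: cube
Side s = 3 cm
Formula: V = s^3
V = 3 * 3 * 3
V = 9 * 3
V = 27
27 cm^3


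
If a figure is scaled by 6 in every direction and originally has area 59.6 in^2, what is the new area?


Linear scale factor k = 6
Original area = 59.6 in^2
Rule: under a linear scaling by k, areas scale by k^2.
k^2 = 6^2 = 36
New area = 59.6 * 36
New area = 2145.6
2145.6 in^2


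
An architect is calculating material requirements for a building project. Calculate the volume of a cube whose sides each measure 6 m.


Shape: cube
Side s = 6 m
Formula: V = s^3
V = 6 * 6 * 6
V = 36 * 6
V = 216
216 m^3


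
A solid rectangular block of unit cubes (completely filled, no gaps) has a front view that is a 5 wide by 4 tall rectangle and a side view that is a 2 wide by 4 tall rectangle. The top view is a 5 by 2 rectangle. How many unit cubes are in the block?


Orthographic views of a solid rectangular block:
Front view 5 x 4 -> length = 5, height = 4
Side view 2 x 4 -> width = 2, height = 4 (consistent)
Top view 5 x 2 -> confirms length = 5, width = 2
The block is 5 x 2 x 4.
Total unit cubes = 5 * 2 * 4 = 40
40 unit cubes


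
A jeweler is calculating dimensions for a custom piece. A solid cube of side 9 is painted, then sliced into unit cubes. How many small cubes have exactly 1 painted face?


Large cube: 9 x 9 x 9, cut into unit cubes.
n = 9, so n - 2 = 7
Cubes with 1 painted face lie in the interior of each face.
A cube has 6 faces; each contributes (n - 2)^2 = 49 such cubes.
Count = 6 * 49 = 294
294 unit cubes


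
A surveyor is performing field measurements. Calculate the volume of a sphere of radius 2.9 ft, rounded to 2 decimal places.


Shape: sphere
Radius r = 2.9 ft
Formula: V = (4/3) * pi * r^3
r^3 = 24.389
(4/3) * 24.389 = 32.518667
V = 32.518667 * pi
V = 102.16
102.16 ft^3


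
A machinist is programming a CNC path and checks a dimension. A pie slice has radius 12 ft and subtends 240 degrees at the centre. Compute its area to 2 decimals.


Shape: circular sector
Radius r = 12 ft, Angle = 240 degrees
Formula: A = (angle/360) * pi * r^2
r^2 = 144
Fraction of circle = 240/360
A = (240/360) * pi * 144
A = 96 * pi
A = 301.59
301.59 ft^2


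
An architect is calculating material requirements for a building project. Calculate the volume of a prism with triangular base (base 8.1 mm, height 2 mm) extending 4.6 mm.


Shape: triangular prism
Triangle base = 8.1 mm, triangle height = 2 mm, prism length L = 4.6 mm
Formula: V = (1/2 * b * h_tri) * L
Cross-section area = 0.5 * 8.1 * 2 = 8.1
V = 8.1 * 4.6
V = 37.26
37.26 mm^3


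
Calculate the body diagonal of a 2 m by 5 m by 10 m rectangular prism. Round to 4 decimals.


Shape: rectangular box (space diagonal)
l = 2 m, w = 5 m, h = 10 m
Visualize: the diagonal of the base, then a right triangle with that diagonal and the height.
Formula: d = sqrt(l^2 + w^2 + h^2)
l^2 + w^2 + h^2 = 4 + 25 + 100 = 129
d = sqrt(129)
d = 11.3578
11.3578 m


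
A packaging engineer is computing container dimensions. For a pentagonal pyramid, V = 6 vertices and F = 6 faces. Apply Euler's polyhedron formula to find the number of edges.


Polyhedron: pentagonal pyramid
Euler's formula for convex polyhedra: V - E + F = 2
Given: V = 6 vertices and F = 6 faces
Solve for E:
E = V + F - 2 = 6 + 6 - 2 = 10
10 edges


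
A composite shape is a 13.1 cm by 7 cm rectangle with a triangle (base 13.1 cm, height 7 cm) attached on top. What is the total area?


Composite shape: rectangle + triangle
Rectangle area = 13.1 * 7 = 91.7
Triangle area = 0.5 * 13.1 * 7 = 45.85
Total = 91.7 + 45.85
Total = 137.55
137.55 cm^2


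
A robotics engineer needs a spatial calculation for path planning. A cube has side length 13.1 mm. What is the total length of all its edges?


Shape: cube
Side s = 13.1 mm
A cube has 12 edges, all equal.
Formula: total edge length = 12 * s
Total = 12 * 13.1
Total = 157.2
157.2 mm


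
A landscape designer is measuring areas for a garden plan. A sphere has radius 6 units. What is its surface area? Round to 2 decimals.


Shape: sphere
Radius r = 6 units
Formula: SA = 4 * pi * r^2
r^2 = 36
SA = 4 * pi * 36
SA = 144 * pi
SA = 452.39
452.39 units^2


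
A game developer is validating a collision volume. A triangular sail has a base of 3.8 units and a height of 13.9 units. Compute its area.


Shape: triangle
Base b = 3.8 units, Height h = 13.9 units
Formula: A = (1/2) * b * h
A = 0.5 * 3.8 * 13.9
A = 0.5 * 52.82
A = 26.41
26.41 units^2


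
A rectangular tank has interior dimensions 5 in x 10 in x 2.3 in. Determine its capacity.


Shape: rectangular prism
l = 5 in, w = 10 in, h = 2.3 in
Formula: V = l * w * h
V = 5 * 10 * 2.3
V = 50 * 2.3
V = 115
115 in^3


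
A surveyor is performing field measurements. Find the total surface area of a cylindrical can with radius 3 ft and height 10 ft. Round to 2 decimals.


Shape: closed cylinder
Radius r = 3 ft, Height h = 10 ft
Formula: SA = 2*pi*r^2 + 2*pi*r*h = 2*pi*r*(r + h)
r + h = 13
2 * r * (r + h) = 2 * 3 * 13 = 78
SA = 78 * pi
SA = 245.04
245.04 ft^2


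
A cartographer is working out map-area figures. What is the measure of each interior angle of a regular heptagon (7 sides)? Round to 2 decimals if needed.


Shape: regular heptagon (7 sides)
Formula: interior angle = (n - 2) * 180 / n
(n - 2) = 5
(n - 2) * 180 = 900
angle = 900 / 7
angle = 128.57
128.57 degrees


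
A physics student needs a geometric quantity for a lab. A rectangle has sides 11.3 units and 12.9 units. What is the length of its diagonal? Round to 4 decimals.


Shape: rectangle (diagonal via Pythagoras)
Sides: 11.3 units and 12.9 units
Formula: d = sqrt(l^2 + w^2)
l^2 = 127.69, w^2 = 166.41
l^2 + w^2 = 294.1
d = sqrt(294.1)
d = 17.1493
17.1493 units


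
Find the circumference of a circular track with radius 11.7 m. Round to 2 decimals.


Shape: circle
Radius r = 11.7 m
Formula: C = 2 * pi * r
C = 2 * pi * 11.7
C = 23.4 * pi
C = 73.51
73.51 m


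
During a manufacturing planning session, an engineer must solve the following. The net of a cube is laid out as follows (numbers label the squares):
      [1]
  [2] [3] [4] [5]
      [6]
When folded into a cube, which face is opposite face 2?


Net: cross layout. Take square 3 as the base (bottom).
Fold the four squares in the horizontal row up around 3: 2 -> left, 4 -> right, 5 wraps to the top.
Fold 1 and 6 up from 3: 1 -> back, 6 -> front.
Opposite pairs are therefore: (1, 6), (2, 4), (3, 5).
Face 2 is opposite face 4.
face 4


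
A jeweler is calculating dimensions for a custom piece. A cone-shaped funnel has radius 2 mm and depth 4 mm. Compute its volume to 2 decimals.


Shape: cone
Radius r = 2 mm, Height h = 4 mm
Formula: V = (1/3) * pi * r^2 * h
r^2 = 4
pi * r^2 * h = pi * 4 * 4 = 16 * pi
V = 16 * pi / 3
V = 16.76
16.76 mm^3


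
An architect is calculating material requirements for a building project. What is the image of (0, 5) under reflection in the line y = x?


Transformation: reflection
Original point: (0, 5)
Rule for reflection over y = x: (x, y) -> (y, x)
Apply: (0, 5) -> (5, 0)
(5, 0)


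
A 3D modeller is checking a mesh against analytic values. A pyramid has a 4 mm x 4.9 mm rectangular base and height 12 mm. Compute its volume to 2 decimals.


Shape: rectangular pyramid
Base: 4 mm x 4.9 mm, Height h = 12 mm
Formula: V = (1/3) * base_area * h
base_area = 4 * 4.9 = 19.6
base_area * h = 19.6 * 12 = 235.2
V = 235.2 / 3
V = 78.4
78.4 mm^3


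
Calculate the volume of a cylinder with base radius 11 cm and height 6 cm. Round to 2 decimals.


Shape: cylinder
Radius r = 11 cm, Height h = 6 cm
Formula: V = pi * r^2 * h
r^2 = 121
V = pi * 121 * 6
V = 726 * pi
V = 2280.8
2280.8 cm^3


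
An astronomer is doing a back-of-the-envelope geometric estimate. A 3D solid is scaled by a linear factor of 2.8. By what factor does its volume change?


Linear scale factor k = 2.8
Rule: under a linear scaling by k, volumes scale by k^3.
k^3 = 2.8 * 2.8 * 2.8
k^3 = 7.84 * 2.8
k^3 = 21.952
Volume scales by a factor of 21.952.
21.952 (dimensionless)


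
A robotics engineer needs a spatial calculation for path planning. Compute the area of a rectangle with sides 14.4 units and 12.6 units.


Shape: rectangle
Length l = 14.4 units, Width w = 12.6 units
Formula: A = l * w
A = 14.4 * 12.6
A = 181.44
181.44 units^2


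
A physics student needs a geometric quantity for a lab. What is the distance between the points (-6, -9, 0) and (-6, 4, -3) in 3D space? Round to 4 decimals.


3D distance between two points
P1 = (-6, -9, 0), P2 = (-6, 4, -3)
Formula: d = sqrt((x2-x1)^2 + (y2-y1)^2 + (z2-z1)^2)
dx = -6 - -6 = 0
dy = 4 - -9 = 13
dz = -3 - 0 = -3
dx^2 + dy^2 + dz^2 = 0 + 169 + 9 = 178
d = sqrt(178)
d = 13.3417
13.3417 units


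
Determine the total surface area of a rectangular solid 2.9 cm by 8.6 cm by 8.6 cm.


Shape: rectangular prism
l = 2.9 cm, w = 8.6 cm, h = 8.6 cm
Formula: SA = 2(lw + lh + wh)
lw = 24.94, lh = 24.94, wh = 73.96
lw + lh + wh = 123.84
SA = 2 * 123.84
SA = 247.68
247.68 cm^2


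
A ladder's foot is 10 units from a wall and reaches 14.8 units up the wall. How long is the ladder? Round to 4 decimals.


Shape: right triangle
Legs a = 10 units, b = 14.8 units
Formula: c = sqrt(a^2 + b^2)
a^2 = 100, b^2 = 219.04
a^2 + b^2 = 319.04
c = sqrt(319.04)
c = 17.8617
17.8617 units


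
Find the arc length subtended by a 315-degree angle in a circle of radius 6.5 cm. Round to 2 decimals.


Shape: circular arc
Radius r = 6.5 cm, Angle = 315 degrees
Formula: L = (angle/360) * 2 * pi * r
2 * pi * r = 13 * pi
L = (315/360) * 13 * pi
L = 11.375 * pi
L = 35.74
35.74 cm


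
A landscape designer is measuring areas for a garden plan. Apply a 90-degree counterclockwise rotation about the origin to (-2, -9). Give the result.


Transformation: rotation about the origin
Original point: (-2, -9)
Rule for 90 deg counterclockwise: (x, y) -> (-y, x)
Apply: (-2, -9) -> (9, -2)
(9, -2)


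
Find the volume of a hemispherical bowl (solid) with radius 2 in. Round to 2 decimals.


Shape: hemisphere (half of a sphere)
Radius r = 2 in
Formula: V = (1/2) * (4/3) * pi * r^3 = (2/3) * pi * r^3
r^3 = 8
(2/3) * 8 = 5.333333
V = 5.333333 * pi
V = 16.76
16.76 in^3


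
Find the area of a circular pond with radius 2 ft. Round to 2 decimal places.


Shape: circle
Radius r = 2 ft
Formula: A = pi * r^2
r^2 = 2^2 = 4
A = pi * 4
A = 12.57
12.57 ft^2


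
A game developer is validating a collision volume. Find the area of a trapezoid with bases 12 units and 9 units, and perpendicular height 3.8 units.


Shape: trapezoid
Parallel sides a = 12 units, b = 9 units; Height h = 3.8 units
Formula: A = (a + b) * h / 2
a + b = 12 + 9 = 21
A = 21 * 3.8 / 2
A = 79.8 / 2
A = 39.9
39.9 units^2


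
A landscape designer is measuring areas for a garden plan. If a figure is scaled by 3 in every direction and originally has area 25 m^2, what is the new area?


Linear scale factor k = 3
Original area = 25 m^2
Rule: under a linear scaling by k, areas scale by k^2.
k^2 = 3^2 = 9
New area = 25 * 9
New area = 225
225 m^2


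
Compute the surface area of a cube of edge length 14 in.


Shape: cube
Side s = 14 in
A cube has 6 square faces.
Formula: SA = 6 * s^2
s^2 = 196
SA = 6 * 196
SA = 1176
1176 in^2


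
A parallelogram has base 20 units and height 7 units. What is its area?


Shape: parallelogram
Base b = 20 units, Height h = 7 units
Formula: A = b * h
A = 20 * 7
A = 140
140 units^2


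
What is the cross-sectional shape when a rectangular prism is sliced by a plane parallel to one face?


Solid: rectangular prism
Cutting plane: parallel to one face
Visualize the intersection of the plane with the solid's surface.
The boundary of the cut region is a rectangle.
rectangle


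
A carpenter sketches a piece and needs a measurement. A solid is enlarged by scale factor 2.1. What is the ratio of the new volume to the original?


Linear scale factor k = 2.1
Rule: under a linear scaling by k, volumes scale by k^3.
k^3 = 2.1 * 2.1 * 2.1
k^3 = 4.41 * 2.1
k^3 = 9.261
Volume scales by a factor of 9.261.
9.261 (dimensionless)


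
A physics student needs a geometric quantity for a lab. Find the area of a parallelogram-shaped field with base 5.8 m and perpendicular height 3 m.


Shape: parallelogram
Base b = 5.8 m, Height h = 3 m
Formula: A = b * h
A = 5.8 * 3
A = 17.4
17.4 m^2


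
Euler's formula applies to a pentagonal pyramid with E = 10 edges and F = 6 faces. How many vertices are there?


Polyhedron: pentagonal pyramid
Euler's formula for convex polyhedra: V - E + F = 2
Given: E = 10 edges and F = 6 faces
Solve for V:
V = 2 + E - F = 2 + 10 - 6 = 6
6 vertices


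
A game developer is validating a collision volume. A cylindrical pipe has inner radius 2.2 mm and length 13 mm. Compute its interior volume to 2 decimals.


Shape: cylinder
Radius r = 2.2 mm, Height h = 13 mm
Formula: V = pi * r^2 * h
r^2 = 4.84
V = pi * 4.84 * 13
V = 62.92 * pi
V = 197.67
197.67 mm^3


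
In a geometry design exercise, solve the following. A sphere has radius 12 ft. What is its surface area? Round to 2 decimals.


Shape: sphere
Radius r = 12 ft
Formula: SA = 4 * pi * r^2
r^2 = 144
SA = 4 * pi * 144
SA = 576 * pi
SA = 1809.56
1809.56 ft^2


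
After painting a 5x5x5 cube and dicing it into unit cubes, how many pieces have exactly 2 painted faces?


Large cube: 5 x 5 x 5, cut into unit cubes.
n = 5, so n - 2 = 3
Cubes with 2 painted faces lie along the edges, excluding corners.
A cube has 12 edges; each contributes (n - 2) = 3 such cubes.
Count = 12 * 3 = 36
36 unit cubes


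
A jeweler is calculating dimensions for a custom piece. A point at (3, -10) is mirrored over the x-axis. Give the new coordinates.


Transformation: reflection
Original point: (3, -10)
Rule for reflection over the x-axis: (x, y) -> (x, -y)
Apply: (3, -10) -> (3, 10)
(3, 10)


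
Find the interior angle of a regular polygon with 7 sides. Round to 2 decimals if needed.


Shape: regular heptagon (7 sides)
Formula: interior angle = (n - 2) * 180 / n
(n - 2) = 5
(n - 2) * 180 = 900
angle = 900 / 7
angle = 128.57
128.57 degrees


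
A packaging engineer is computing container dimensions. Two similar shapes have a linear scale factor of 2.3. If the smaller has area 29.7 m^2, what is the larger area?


Linear scale factor k = 2.3
Original area = 29.7 m^2
Rule: under a linear scaling by k, areas scale by k^2.
k^2 = 2.3^2 = 5.29
New area = 29.7 * 5.29
New area = 157.113
157.113 m^2


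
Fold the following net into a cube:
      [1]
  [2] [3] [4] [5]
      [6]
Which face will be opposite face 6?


Net: cross layout. Take square 3 as the base (bottom).
Fold the four squares in the horizontal row up around 3: 2 -> left, 4 -> right, 5 wraps to the top.
Fold 1 and 6 up from 3: 1 -> back, 6 -> front.
Opposite pairs are therefore: (1, 6), (2, 4), (3, 5).
Face 6 is opposite face 1.
face 1


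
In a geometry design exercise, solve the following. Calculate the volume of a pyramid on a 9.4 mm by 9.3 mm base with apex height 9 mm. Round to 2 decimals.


Shape: rectangular pyramid
Base: 9.4 mm x 9.3 mm, Height h = 9 mm
Formula: V = (1/3) * base_area * h
base_area = 9.4 * 9.3 = 87.42
base_area * h = 87.42 * 9 = 786.78
V = 786.78 / 3
V = 262.26
262.26 mm^3


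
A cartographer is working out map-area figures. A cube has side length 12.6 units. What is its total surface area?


Shape: cube
Side s = 12.6 units
A cube has 6 square faces.
Formula: SA = 6 * s^2
s^2 = 158.76
SA = 6 * 158.76
SA = 952.56
952.56 units^2


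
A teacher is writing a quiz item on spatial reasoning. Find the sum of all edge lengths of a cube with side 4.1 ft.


Shape: cube
Side s = 4.1 ft
A cube has 12 edges, all equal.
Formula: total edge length = 12 * s
Total = 12 * 4.1
Total = 49.2
49.2 ft


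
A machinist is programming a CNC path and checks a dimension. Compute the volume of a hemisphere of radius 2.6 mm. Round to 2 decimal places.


Shape: hemisphere (half of a sphere)
Radius r = 2.6 mm
Formula: V = (1/2) * (4/3) * pi * r^3 = (2/3) * pi * r^3
r^3 = 17.576
(2/3) * 17.576 = 11.717333
V = 11.717333 * pi
V = 36.81
36.81 mm^3


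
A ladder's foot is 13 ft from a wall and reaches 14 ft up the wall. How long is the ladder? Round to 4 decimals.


Shape: right triangle
Legs a = 13 ft, b = 14 ft
Formula: c = sqrt(a^2 + b^2)
a^2 = 169, b^2 = 196
a^2 + b^2 = 365
c = sqrt(365)
c = 19.105
19.105 ft


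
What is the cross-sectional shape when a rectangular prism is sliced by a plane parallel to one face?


Solid: rectangular prism
Cutting plane: parallel to one face
Visualize the intersection of the plane with the solid's surface.
The boundary of the cut region is a rectangle.
rectangle


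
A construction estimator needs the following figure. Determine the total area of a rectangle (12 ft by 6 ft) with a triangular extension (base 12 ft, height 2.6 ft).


Composite shape: rectangle + triangle
Rectangle area = 12 * 6 = 72
Triangle area = 0.5 * 12 * 2.6 = 15.6
Total = 72 + 15.6
Total = 87.6
87.6 ft^2


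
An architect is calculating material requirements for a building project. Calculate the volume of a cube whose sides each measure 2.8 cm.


Shape: cube
Side s = 2.8 cm
Formula: V = s^3
V = 2.8 * 2.8 * 2.8
V = 7.84 * 2.8
V = 21.952
21.952 cm^3


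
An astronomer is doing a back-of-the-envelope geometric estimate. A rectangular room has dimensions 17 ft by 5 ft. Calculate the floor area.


Shape: rectangle
Length l = 17 ft, Width w = 5 ft
Formula: A = l * w
A = 17 * 5
A = 85
85 ft^2


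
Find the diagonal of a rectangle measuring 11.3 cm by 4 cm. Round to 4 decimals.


Shape: rectangle (diagonal via Pythagoras)
Sides: 11.3 cm and 4 cm
Formula: d = sqrt(l^2 + w^2)
l^2 = 127.69, w^2 = 16
l^2 + w^2 = 143.69
d = sqrt(143.69)
d = 11.9871
11.9871 cm


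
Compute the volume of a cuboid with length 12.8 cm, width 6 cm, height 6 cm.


Shape: rectangular prism
l = 12.8 cm, w = 6 cm, h = 6 cm
Formula: V = l * w * h
V = 12.8 * 6 * 6
V = 76.8 * 6
V = 460.8
460.8 cm^3


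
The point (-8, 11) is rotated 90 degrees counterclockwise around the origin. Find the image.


Transformation: rotation about the origin
Original point: (-8, 11)
Rule for 90 deg counterclockwise: (x, y) -> (-y, x)
Apply: (-8, 11) -> (-11, -8)
(-11, -8)


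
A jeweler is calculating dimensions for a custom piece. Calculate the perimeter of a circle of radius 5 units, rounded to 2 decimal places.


Shape: circle
Radius r = 5 units
Formula: C = 2 * pi * r
C = 2 * pi * 5
C = 10 * pi
C = 31.42
31.42 units


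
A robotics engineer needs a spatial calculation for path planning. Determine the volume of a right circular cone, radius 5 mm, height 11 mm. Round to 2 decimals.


Shape: cone
Radius r = 5 mm, Height h = 11 mm
Formula: V = (1/3) * pi * r^2 * h
r^2 = 25
pi * r^2 * h = pi * 25 * 11 = 275 * pi
V = 275 * pi / 3
V = 287.98
287.98 mm^3


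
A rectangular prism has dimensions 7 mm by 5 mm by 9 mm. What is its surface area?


Shape: rectangular prism
l = 7 mm, w = 5 mm, h = 9 mm
Formula: SA = 2(lw + lh + wh)
lw = 35, lh = 63, wh = 45
lw + lh + wh = 143
SA = 2 * 143
SA = 286
286 mm^2


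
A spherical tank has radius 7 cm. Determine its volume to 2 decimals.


Shape: sphere
Radius r = 7 cm
Formula: V = (4/3) * pi * r^3
r^3 = 343
(4/3) * 343 = 457.333333
V = 457.333333 * pi
V = 1436.76
1436.76 cm^3


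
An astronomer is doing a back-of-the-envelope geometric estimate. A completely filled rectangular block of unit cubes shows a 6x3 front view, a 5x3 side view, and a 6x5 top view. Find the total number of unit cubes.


Orthographic views of a solid rectangular block:
Front view 6 x 3 -> length = 6, height = 3
Side view 5 x 3 -> width = 5, height = 3 (consistent)
Top view 6 x 5 -> confirms length = 6, width = 5
The block is 6 x 5 x 3.
Total unit cubes = 6 * 5 * 3 = 90
90 unit cubes


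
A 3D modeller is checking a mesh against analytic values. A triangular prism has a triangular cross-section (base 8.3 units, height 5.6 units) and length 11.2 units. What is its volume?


Shape: triangular prism
Triangle base = 8.3 units, triangle height = 5.6 units, prism length L = 11.2 units
Formula: V = (1/2 * b * h_tri) * L
Cross-section area = 0.5 * 8.3 * 5.6 = 23.24
V = 23.24 * 11.2
V = 260.288
260.288 units^3


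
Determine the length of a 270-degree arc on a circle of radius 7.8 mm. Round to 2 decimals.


Shape: circular arc
Radius r = 7.8 mm, Angle = 270 degrees
Formula: L = (angle/360) * 2 * pi * r
2 * pi * r = 15.6 * pi
L = (270/360) * 15.6 * pi
L = 11.7 * pi
L = 36.76
36.76 mm


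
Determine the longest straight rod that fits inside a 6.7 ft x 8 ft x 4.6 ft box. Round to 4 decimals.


Shape: rectangular box (space diagonal)
l = 6.7 ft, w = 8 ft, h = 4.6 ft
Visualize: the diagonal of the base, then a right triangle with that diagonal and the height.
Formula: d = sqrt(l^2 + w^2 + h^2)
l^2 + w^2 + h^2 = 44.89 + 64 + 21.16 = 130.05
d = sqrt(130.05)
d = 11.4039
11.4039 ft


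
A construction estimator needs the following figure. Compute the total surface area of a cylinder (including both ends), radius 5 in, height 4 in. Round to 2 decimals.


Shape: closed cylinder
Radius r = 5 in, Height h = 4 in
Formula: SA = 2*pi*r^2 + 2*pi*r*h = 2*pi*r*(r + h)
r + h = 9
2 * r * (r + h) = 2 * 5 * 9 = 90
SA = 90 * pi
SA = 282.74
282.74 in^2


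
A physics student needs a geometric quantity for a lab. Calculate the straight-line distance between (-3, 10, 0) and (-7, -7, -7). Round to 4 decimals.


3D distance between two points
P1 = (-3, 10, 0), P2 = (-7, -7, -7)
Formula: d = sqrt((x2-x1)^2 + (y2-y1)^2 + (z2-z1)^2)
dx = -7 - -3 = -4
dy = -7 - 10 = -17
dz = -7 - 0 = -7
dx^2 + dy^2 + dz^2 = 16 + 289 + 49 = 354
d = sqrt(354)
d = 18.8149
18.8149 units


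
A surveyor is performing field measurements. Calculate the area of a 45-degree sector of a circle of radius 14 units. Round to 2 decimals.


Shape: circular sector
Radius r = 14 units, Angle = 45 degrees
Formula: A = (angle/360) * pi * r^2
r^2 = 196
Fraction of circle = 45/360
A = (45/360) * pi * 196
A = 24.5 * pi
A = 76.97
76.97 units^2


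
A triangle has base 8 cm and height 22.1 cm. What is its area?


Shape: triangle
Base b = 8 cm, Height h = 22.1 cm
Formula: A = (1/2) * b * h
A = 0.5 * 8 * 22.1
A = 0.5 * 176.8
A = 88.4
88.4 cm^2


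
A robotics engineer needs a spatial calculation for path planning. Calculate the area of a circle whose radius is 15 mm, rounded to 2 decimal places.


Shape: circle
Radius r = 15 mm
Formula: A = pi * r^2
r^2 = 15^2 = 225
A = pi * 225
A = 706.86
706.86 mm^2


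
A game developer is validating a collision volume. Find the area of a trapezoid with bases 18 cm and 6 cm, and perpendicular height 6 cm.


Shape: trapezoid
Parallel sides a = 18 cm, b = 6 cm; Height h = 6 cm
Formula: A = (a + b) * h / 2
a + b = 18 + 6 = 24
A = 24 * 6 / 2
A = 144 / 2
A = 72
72 cm^2


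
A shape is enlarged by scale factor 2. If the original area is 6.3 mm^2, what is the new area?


Linear scale factor k = 2
Original area = 6.3 mm^2
Rule: under a linear scaling by k, areas scale by k^2.
k^2 = 2^2 = 4
New area = 6.3 * 4
New area = 25.2
25.2 mm^2


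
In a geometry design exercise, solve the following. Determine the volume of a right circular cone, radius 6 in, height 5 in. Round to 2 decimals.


Shape: cone
Radius r = 6 in, Height h = 5 in
Formula: V = (1/3) * pi * r^2 * h
r^2 = 36
pi * r^2 * h = pi * 36 * 5 = 180 * pi
V = 180 * pi / 3
V = 188.5
188.5 in^3


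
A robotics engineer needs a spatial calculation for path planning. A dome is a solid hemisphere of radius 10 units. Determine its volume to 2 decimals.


Shape: hemisphere (half of a sphere)
Radius r = 10 units
Formula: V = (1/2) * (4/3) * pi * r^3 = (2/3) * pi * r^3
r^3 = 1000
(2/3) * 1000 = 666.666667
V = 666.666667 * pi
V = 2094.4
2094.4 units^3


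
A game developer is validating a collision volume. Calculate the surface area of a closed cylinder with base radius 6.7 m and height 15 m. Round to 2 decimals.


Shape: closed cylinder
Radius r = 6.7 m, Height h = 15 m
Formula: SA = 2*pi*r^2 + 2*pi*r*h = 2*pi*r*(r + h)
r + h = 21.7
2 * r * (r + h) = 2 * 6.7 * 21.7 = 290.78
SA = 290.78 * pi
SA = 913.51
913.51 m^2


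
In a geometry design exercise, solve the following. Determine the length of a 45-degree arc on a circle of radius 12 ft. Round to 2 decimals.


Shape: circular arc
Radius r = 12 ft, Angle = 45 degrees
Formula: L = (angle/360) * 2 * pi * r
2 * pi * r = 24 * pi
L = (45/360) * 24 * pi
L = 3 * pi
L = 9.42
9.42 ft


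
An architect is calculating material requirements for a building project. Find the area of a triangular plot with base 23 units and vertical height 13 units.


Shape: triangle
Base b = 23 units, Height h = 13 units
Formula: A = (1/2) * b * h
A = 0.5 * 23 * 13
A = 0.5 * 299
A = 149.5
149.5 units^2


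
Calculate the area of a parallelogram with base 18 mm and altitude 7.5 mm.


Shape: parallelogram
Base b = 18 mm, Height h = 7.5 mm
Formula: A = b * h
A = 18 * 7.5
A = 135
135 mm^2


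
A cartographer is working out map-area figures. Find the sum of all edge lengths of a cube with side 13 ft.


Shape: cube
Side s = 13 ft
A cube has 12 edges, all equal.
Formula: total edge length = 12 * s
Total = 12 * 13
Total = 156
156 ft


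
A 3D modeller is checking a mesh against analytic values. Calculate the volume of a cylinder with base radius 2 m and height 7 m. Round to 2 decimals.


Shape: cylinder
Radius r = 2 m, Height h = 7 m
Formula: V = pi * r^2 * h
r^2 = 4
V = pi * 4 * 7
V = 28 * pi
V = 87.96
87.96 m^3


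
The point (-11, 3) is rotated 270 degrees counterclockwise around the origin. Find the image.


Transformation: rotation about the origin
Original point: (-11, 3)
Rule for 270 deg counterclockwise: (x, y) -> (y, -x)
Apply: (-11, 3) -> (3, 11)
(3, 11)


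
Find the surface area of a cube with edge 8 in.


Shape: cube
Side s = 8 in
A cube has 6 square faces.
Formula: SA = 6 * s^2
s^2 = 64
SA = 6 * 64
SA = 384
384 in^2


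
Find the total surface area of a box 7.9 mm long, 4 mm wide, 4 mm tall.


Shape: rectangular prism
l = 7.9 mm, w = 4 mm, h = 4 mm
Formula: SA = 2(lw + lh + wh)
lw = 31.6, lh = 31.6, wh = 16
lw + lh + wh = 79.2
SA = 2 * 79.2
SA = 158.4
158.4 mm^2


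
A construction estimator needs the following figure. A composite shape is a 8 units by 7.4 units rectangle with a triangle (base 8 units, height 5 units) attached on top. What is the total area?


Composite shape: rectangle + triangle
Rectangle area = 8 * 7.4 = 59.2
Triangle area = 0.5 * 8 * 5 = 20
Total = 59.2 + 20
Total = 79.2
79.2 units^2


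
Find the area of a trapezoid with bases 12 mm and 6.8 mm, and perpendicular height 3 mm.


Shape: trapezoid
Parallel sides a = 12 mm, b = 6.8 mm; Height h = 3 mm
Formula: A = (a + b) * h / 2
a + b = 12 + 6.8 = 18.8
A = 18.8 * 3 / 2
A = 56.4 / 2
A = 28.2
28.2 mm^2


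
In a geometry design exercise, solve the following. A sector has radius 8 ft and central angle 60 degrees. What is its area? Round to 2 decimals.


Shape: circular sector
Radius r = 8 ft, Angle = 60 degrees
Formula: A = (angle/360) * pi * r^2
r^2 = 64
Fraction of circle = 60/360
A = (60/360) * pi * 64
A = 10.666667 * pi
A = 33.51
33.51 ft^2


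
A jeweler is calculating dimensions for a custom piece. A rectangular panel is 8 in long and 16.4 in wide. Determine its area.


Shape: rectangle
Length l = 8 in, Width w = 16.4 in
Formula: A = l * w
A = 8 * 16.4
A = 131.2
131.2 in^2


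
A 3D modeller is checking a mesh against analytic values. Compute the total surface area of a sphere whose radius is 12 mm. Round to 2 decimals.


Shape: sphere
Radius r = 12 mm
Formula: SA = 4 * pi * r^2
r^2 = 144
SA = 4 * pi * 144
SA = 576 * pi
SA = 1809.56
1809.56 mm^2


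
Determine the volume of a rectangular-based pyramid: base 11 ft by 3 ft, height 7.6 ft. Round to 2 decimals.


Shape: rectangular pyramid
Base: 11 ft x 3 ft, Height h = 7.6 ft
Formula: V = (1/3) * base_area * h
base_area = 11 * 3 = 33
base_area * h = 33 * 7.6 = 250.8
V = 250.8 / 3
V = 83.6
83.6 ft^3


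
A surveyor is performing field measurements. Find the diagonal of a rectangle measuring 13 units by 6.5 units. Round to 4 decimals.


Shape: rectangle (diagonal via Pythagoras)
Sides: 13 units and 6.5 units
Formula: d = sqrt(l^2 + w^2)
l^2 = 169, w^2 = 42.25
l^2 + w^2 = 211.25
d = sqrt(211.25)
d = 14.5344
14.5344 units


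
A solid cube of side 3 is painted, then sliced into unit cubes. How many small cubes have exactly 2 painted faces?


Large cube: 3 x 3 x 3, cut into unit cubes.
n = 3, so n - 2 = 1
Cubes with 2 painted faces lie along the edges, excluding corners.
A cube has 12 edges; each contributes (n - 2) = 1 such cubes.
Count = 12 * 1 = 12
12 unit cubes


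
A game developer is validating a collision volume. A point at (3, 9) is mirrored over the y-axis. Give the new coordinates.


Transformation: reflection
Original point: (3, 9)
Rule for reflection over the y-axis: (x, y) -> (-x, y)
Apply: (3, 9) -> (-3, 9)
(-3, 9)


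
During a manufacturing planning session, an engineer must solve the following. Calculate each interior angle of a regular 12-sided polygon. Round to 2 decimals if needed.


Shape: regular dodecagon (12 sides)
Formula: interior angle = (n - 2) * 180 / n
(n - 2) = 10
(n - 2) * 180 = 1800
angle = 1800 / 12
angle = 150
150 degrees


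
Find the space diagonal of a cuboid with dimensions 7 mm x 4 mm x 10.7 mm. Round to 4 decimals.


Shape: rectangular box (space diagonal)
l = 7 mm, w = 4 mm, h = 10.7 mm
Visualize: the diagonal of the base, then a right triangle with that diagonal and the height.
Formula: d = sqrt(l^2 + w^2 + h^2)
l^2 + w^2 + h^2 = 49 + 16 + 114.49 = 179.49
d = sqrt(179.49)
d = 13.3974
13.3974 mm


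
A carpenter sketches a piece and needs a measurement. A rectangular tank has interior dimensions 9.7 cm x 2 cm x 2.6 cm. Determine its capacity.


Shape: rectangular prism
l = 9.7 cm, w = 2 cm, h = 2.6 cm
Formula: V = l * w * h
V = 9.7 * 2 * 2.6
V = 19.4 * 2.6
V = 50.44
50.44 cm^3


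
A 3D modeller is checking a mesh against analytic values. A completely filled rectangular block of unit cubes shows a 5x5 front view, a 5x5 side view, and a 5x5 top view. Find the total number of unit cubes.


Orthographic views of a solid rectangular block:
Front view 5 x 5 -> length = 5, height = 5
Side view 5 x 5 -> width = 5, height = 5 (consistent)
Top view 5 x 5 -> confirms length = 5, width = 5
The block is 5 x 5 x 5.
Total unit cubes = 5 * 5 * 5 = 125
125 unit cubes


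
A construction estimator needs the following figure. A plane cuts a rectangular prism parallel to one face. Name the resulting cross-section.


Solid: rectangular prism
Cutting plane: parallel to one face
Visualize the intersection of the plane with the solid's surface.
The boundary of the cut region is a rectangle.
rectangle
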